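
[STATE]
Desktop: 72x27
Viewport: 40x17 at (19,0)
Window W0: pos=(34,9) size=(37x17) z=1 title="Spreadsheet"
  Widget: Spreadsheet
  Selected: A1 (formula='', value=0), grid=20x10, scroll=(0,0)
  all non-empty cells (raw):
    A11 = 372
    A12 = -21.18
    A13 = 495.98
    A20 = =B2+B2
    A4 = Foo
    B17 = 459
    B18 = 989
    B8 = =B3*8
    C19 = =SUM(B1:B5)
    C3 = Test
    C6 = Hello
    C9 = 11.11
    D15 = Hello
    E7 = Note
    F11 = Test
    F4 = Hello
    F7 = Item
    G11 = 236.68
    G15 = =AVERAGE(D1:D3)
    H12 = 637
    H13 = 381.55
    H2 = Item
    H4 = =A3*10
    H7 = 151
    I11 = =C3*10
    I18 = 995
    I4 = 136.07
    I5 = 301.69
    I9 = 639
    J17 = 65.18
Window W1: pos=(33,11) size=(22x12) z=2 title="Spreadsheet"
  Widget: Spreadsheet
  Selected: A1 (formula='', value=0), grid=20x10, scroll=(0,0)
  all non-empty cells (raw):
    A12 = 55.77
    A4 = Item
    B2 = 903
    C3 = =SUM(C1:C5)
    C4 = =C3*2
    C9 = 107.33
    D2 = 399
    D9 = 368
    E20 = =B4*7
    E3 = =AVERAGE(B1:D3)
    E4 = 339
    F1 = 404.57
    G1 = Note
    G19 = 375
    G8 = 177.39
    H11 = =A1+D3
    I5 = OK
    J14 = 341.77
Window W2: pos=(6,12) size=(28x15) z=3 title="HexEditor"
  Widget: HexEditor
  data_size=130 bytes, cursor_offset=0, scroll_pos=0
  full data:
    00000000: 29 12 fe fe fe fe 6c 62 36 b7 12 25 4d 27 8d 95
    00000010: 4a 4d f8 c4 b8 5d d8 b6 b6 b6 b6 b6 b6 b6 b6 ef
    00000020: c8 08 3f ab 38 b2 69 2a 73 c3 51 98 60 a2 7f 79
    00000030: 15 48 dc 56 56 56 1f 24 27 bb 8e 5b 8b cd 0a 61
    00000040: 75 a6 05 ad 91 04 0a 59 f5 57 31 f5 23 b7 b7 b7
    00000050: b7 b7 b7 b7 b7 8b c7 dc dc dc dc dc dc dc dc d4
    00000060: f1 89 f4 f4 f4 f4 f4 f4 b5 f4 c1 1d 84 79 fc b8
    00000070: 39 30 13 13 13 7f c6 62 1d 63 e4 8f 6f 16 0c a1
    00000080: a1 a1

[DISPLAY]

                                        
                                        
                                        
                                        
                                        
                                        
                                        
                                        
                                        
               ┏━━━━━━━━━━━━━━━━━━━━━━━━
               ┃ Spreadsheet            
              ┏━━━━━━━━━━━━━━━━━━━━┓────
━━━━━━━━━━━━━━┓ Spreadsheet        ┃    
              ┃────────────────────┨   C
──────────────┨A1:                 ┃----
 12 fe fe fe f┃       A       B    ┃    
 4d f8 c4 b8 5┃--------------------┃    


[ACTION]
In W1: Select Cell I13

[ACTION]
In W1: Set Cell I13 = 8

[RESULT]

                                        
                                        
                                        
                                        
                                        
                                        
                                        
                                        
                                        
               ┏━━━━━━━━━━━━━━━━━━━━━━━━
               ┃ Spreadsheet            
              ┏━━━━━━━━━━━━━━━━━━━━┓────
━━━━━━━━━━━━━━┓ Spreadsheet        ┃    
              ┃────────────────────┨   C
──────────────┨I13: 8              ┃----
 12 fe fe fe f┃       A       B    ┃    
 4d f8 c4 b8 5┃--------------------┃    


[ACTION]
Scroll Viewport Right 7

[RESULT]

                                        
                                        
                                        
                                        
                                        
                                        
                                        
                                        
                                        
        ┏━━━━━━━━━━━━━━━━━━━━━━━━━━━━━━━
        ┃ Spreadsheet                   
       ┏━━━━━━━━━━━━━━━━━━━━┓───────────
━━━━━━━┓ Spreadsheet        ┃           
       ┃────────────────────┨   C       
───────┨I13: 8              ┃-----------
fe fe f┃       A       B    ┃       0   
c4 b8 5┃--------------------┃       0   


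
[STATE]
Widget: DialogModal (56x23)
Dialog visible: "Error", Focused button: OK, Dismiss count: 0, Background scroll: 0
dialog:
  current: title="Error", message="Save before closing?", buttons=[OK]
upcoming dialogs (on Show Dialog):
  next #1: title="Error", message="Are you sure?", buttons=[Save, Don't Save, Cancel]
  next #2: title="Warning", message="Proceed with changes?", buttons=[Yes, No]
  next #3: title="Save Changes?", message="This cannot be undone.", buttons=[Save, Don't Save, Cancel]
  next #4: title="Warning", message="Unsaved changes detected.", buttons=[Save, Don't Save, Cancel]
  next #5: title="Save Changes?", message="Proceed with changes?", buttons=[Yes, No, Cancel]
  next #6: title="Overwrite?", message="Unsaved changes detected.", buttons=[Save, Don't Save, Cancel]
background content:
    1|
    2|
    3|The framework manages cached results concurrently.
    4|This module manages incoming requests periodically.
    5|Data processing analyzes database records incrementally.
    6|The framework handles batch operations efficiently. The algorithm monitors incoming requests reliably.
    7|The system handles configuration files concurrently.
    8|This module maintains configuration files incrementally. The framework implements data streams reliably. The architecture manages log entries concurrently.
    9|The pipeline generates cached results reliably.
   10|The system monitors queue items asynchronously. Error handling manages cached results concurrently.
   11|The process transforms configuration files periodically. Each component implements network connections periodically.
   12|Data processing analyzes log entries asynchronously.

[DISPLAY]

                                                        
                                                        
The framework manages cached results concurrently.      
This module manages incoming requests periodically.     
Data processing analyzes database records incrementally.
The framework handles batch operations efficiently. The 
The system handles configuration files concurrently.    
This module maintains configuration files incrementally.
The pipeline generates cached results reliably.         
The system monit┌──────────────────────┐nously. Error ha
The process tran│        Error         │es periodically.
Data processing │ Save before closing? │nchronously.    
                │         [OK]         │                
                └──────────────────────┘                
                                                        
                                                        
                                                        
                                                        
                                                        
                                                        
                                                        
                                                        
                                                        


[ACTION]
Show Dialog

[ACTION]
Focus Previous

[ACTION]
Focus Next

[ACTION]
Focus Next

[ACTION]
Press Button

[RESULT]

                                                        
                                                        
The framework manages cached results concurrently.      
This module manages incoming requests periodically.     
Data processing analyzes database records incrementally.
The framework handles batch operations efficiently. The 
The system handles configuration files concurrently.    
This module maintains configuration files incrementally.
The pipeline generates cached results reliably.         
The system monitors queue items asynchronously. Error ha
The process transforms configuration files periodically.
Data processing analyzes log entries asynchronously.    
                                                        
                                                        
                                                        
                                                        
                                                        
                                                        
                                                        
                                                        
                                                        
                                                        
                                                        


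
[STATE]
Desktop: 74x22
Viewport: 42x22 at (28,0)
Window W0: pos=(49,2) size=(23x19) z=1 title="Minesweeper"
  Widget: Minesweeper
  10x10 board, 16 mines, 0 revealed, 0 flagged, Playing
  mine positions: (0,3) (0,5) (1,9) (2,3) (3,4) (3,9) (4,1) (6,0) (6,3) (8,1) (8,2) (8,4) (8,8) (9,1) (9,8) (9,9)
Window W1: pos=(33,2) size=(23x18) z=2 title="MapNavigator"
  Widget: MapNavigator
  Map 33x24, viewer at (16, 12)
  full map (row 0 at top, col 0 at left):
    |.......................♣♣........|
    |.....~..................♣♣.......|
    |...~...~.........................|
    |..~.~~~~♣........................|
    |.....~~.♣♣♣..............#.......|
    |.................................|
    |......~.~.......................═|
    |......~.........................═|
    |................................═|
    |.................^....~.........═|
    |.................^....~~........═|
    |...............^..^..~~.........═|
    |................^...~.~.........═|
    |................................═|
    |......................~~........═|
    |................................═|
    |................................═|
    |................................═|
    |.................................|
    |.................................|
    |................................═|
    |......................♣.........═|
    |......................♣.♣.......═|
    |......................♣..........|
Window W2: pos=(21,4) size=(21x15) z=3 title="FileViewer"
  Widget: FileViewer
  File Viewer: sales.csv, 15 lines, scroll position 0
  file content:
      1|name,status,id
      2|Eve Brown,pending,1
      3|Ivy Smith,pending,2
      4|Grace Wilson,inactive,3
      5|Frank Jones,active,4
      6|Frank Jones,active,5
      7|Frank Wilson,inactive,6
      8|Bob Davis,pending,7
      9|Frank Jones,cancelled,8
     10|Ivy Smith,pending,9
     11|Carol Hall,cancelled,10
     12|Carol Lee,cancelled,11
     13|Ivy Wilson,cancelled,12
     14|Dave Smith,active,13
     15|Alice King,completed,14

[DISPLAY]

                                          
                                          
     ┏━━━━━━━━━━━━━━━━━━━━━┓━━━━━━━━━━━━━━
     ┃ MapNavigator        ┃weeper        
━━━━━━━━━━━━━┓─────────────┨──────────────
iewer        ┃.............┃■■■■          
─────────────┨.............┃■■■■          
tatus,id    ▲┃.............┃■■■■          
own,pending,█┃.............┃■■■■          
ith,pending,░┃...^....~....┃■■■■          
Wilson,inact░┃...^....~~...┃■■■■          
Jones,active░┃.^..^..~~....┃■■■■          
Jones,active░┃..@...~.~....┃■■■■          
Wilson,inact░┃.............┃■■■■          
vis,pending,░┃........~~...┃■■■■          
Jones,cancel░┃.............┃              
ith,pending,░┃.............┃              
Hall,cancell▼┃.............┃              
━━━━━━━━━━━━━┛.............┃              
     ┗━━━━━━━━━━━━━━━━━━━━━┛              
                     ┗━━━━━━━━━━━━━━━━━━━━
                                          


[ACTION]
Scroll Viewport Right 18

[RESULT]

                                          
                                          
 ┏━━━━━━━━━━━━━━━━━━━━━┓━━━━━━━━━━━━━━━┓  
 ┃ MapNavigator        ┃weeper         ┃  
━━━━━━━━━┓─────────────┨───────────────┨  
r        ┃.............┃■■■■           ┃  
─────────┨.............┃■■■■           ┃  
s,id    ▲┃.............┃■■■■           ┃  
pending,█┃.............┃■■■■           ┃  
pending,░┃...^....~....┃■■■■           ┃  
on,inact░┃...^....~~...┃■■■■           ┃  
s,active░┃.^..^..~~....┃■■■■           ┃  
s,active░┃..@...~.~....┃■■■■           ┃  
on,inact░┃.............┃■■■■           ┃  
pending,░┃........~~...┃■■■■           ┃  
s,cancel░┃.............┃               ┃  
pending,░┃.............┃               ┃  
,cancell▼┃.............┃               ┃  
━━━━━━━━━┛.............┃               ┃  
 ┗━━━━━━━━━━━━━━━━━━━━━┛               ┃  
                 ┗━━━━━━━━━━━━━━━━━━━━━┛  
                                          


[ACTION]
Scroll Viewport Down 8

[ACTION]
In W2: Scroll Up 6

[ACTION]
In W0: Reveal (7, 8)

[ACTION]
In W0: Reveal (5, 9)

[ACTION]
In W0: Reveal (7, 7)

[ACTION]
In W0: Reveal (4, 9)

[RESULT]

                                          
                                          
 ┏━━━━━━━━━━━━━━━━━━━━━┓━━━━━━━━━━━━━━━┓  
 ┃ MapNavigator        ┃weeper         ┃  
━━━━━━━━━┓─────────────┨───────────────┨  
r        ┃.............┃1 1■           ┃  
─────────┨.............┃1 1■           ┃  
s,id    ▲┃.............┃  2■           ┃  
pending,█┃.............┃  1■           ┃  
pending,░┃...^....~....┃  11           ┃  
on,inact░┃...^....~~...┃               ┃  
s,active░┃.^..^..~~....┃               ┃  
s,active░┃..@...~.~....┃ 111           ┃  
on,inact░┃.............┃ 2■■           ┃  
pending,░┃........~~...┃ 2■■           ┃  
s,cancel░┃.............┃               ┃  
pending,░┃.............┃               ┃  
,cancell▼┃.............┃               ┃  
━━━━━━━━━┛.............┃               ┃  
 ┗━━━━━━━━━━━━━━━━━━━━━┛               ┃  
                 ┗━━━━━━━━━━━━━━━━━━━━━┛  
                                          


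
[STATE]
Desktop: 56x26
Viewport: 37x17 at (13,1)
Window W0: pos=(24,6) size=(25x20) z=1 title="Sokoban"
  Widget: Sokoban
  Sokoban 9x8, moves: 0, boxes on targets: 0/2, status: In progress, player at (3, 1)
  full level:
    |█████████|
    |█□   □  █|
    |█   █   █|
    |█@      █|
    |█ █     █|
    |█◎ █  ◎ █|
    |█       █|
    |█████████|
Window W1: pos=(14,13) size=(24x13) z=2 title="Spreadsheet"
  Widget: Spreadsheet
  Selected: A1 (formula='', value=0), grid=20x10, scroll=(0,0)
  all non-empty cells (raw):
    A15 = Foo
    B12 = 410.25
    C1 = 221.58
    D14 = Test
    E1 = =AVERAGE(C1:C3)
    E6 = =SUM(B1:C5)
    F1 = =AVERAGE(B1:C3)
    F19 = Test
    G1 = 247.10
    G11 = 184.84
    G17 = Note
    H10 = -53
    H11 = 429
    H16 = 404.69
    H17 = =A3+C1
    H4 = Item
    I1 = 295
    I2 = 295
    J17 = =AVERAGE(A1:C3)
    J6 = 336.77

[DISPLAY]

                                     
                                     
                                     
                                     
                                     
           ┏━━━━━━━━━━━━━━━━━━━━━━━┓ 
           ┃ Sokoban               ┃ 
           ┠───────────────────────┨ 
           ┃█████████              ┃ 
           ┃█□   □  █              ┃ 
           ┃█   █   █              ┃ 
           ┃█@      █              ┃ 
 ┏━━━━━━━━━━━━━━━━━━━━━━┓          ┃ 
 ┃ Spreadsheet          ┃          ┃ 
 ┠──────────────────────┨          ┃ 
 ┃A1:                   ┃          ┃ 
 ┃       A       B      ┃          ┃ 


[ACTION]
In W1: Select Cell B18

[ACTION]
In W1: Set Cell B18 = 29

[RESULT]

                                     
                                     
                                     
                                     
                                     
           ┏━━━━━━━━━━━━━━━━━━━━━━━┓ 
           ┃ Sokoban               ┃ 
           ┠───────────────────────┨ 
           ┃█████████              ┃ 
           ┃█□   □  █              ┃ 
           ┃█   █   █              ┃ 
           ┃█@      █              ┃ 
 ┏━━━━━━━━━━━━━━━━━━━━━━┓          ┃ 
 ┃ Spreadsheet          ┃          ┃ 
 ┠──────────────────────┨          ┃ 
 ┃B18: 29               ┃          ┃ 
 ┃       A       B      ┃          ┃ 


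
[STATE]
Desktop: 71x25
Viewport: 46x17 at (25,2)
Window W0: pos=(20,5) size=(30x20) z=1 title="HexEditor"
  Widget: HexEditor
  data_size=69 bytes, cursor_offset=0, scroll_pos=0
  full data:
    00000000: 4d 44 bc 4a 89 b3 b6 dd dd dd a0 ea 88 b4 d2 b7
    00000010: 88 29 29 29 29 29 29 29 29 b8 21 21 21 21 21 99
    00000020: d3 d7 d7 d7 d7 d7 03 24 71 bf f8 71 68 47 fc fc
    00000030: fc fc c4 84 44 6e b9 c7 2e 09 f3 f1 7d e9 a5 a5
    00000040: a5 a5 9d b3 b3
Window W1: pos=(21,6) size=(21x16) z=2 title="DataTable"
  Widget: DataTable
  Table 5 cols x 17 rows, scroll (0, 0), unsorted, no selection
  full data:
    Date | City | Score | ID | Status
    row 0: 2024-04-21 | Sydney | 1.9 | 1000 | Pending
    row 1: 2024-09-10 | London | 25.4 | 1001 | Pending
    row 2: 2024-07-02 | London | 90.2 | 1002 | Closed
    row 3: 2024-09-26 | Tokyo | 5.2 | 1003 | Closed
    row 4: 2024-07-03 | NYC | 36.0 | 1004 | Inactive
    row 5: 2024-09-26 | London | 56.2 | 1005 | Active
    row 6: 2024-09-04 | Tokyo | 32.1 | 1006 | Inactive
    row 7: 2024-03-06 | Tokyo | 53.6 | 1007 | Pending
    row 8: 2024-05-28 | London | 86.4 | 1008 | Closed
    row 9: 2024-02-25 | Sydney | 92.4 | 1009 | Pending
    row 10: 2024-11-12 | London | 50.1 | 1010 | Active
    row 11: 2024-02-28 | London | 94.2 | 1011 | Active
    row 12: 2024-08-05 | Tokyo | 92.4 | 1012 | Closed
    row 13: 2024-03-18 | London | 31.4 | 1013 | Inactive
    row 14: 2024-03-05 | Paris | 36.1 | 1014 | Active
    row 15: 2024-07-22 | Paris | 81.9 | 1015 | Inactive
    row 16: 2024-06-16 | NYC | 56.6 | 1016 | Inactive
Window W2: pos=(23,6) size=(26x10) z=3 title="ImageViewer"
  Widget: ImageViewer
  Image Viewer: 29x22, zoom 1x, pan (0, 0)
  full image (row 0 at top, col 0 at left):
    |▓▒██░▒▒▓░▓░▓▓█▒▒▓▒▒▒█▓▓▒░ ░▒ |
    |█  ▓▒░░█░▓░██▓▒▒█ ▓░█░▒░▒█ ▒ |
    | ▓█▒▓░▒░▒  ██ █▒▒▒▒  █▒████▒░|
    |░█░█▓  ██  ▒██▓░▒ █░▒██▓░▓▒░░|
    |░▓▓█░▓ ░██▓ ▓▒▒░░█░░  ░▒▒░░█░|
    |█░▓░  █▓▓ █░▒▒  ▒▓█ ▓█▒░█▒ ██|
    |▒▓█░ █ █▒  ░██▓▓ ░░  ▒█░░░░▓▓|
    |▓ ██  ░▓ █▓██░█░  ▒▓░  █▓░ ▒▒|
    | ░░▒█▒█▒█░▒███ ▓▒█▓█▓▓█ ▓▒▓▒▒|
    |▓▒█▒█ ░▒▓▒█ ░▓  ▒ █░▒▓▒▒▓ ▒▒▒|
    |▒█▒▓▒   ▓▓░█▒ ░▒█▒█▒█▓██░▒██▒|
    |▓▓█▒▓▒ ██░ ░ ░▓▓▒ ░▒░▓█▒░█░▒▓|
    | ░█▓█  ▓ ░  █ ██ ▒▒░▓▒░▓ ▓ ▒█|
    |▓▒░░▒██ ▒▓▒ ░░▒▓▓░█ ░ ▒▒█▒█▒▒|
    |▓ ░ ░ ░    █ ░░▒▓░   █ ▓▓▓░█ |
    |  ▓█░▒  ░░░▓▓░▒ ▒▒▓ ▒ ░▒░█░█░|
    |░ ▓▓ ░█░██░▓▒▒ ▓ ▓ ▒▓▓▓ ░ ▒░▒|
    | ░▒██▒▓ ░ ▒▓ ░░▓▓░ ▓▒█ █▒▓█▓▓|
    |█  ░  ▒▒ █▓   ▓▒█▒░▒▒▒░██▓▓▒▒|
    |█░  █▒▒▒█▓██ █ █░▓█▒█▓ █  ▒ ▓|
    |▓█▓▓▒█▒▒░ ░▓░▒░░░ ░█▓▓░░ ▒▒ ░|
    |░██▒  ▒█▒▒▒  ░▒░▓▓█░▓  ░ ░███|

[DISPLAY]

                                              
                                              
                                              
━━━━━━━━━━━━━━━━━━━━━━━━┓                     
━━━━━━━━━━━━━━━━━━━━━━━┓┃                     
ImageViewer            ┃┨                     
───────────────────────┨┃                     
▒██░▒▒▓░▓░▓▓█▒▒▓▒▒▒█▓▓▒┃┃                     
  ▓▒░░█░▓░██▓▒▒█ ▓░█░▒░┃┃                     
▓█▒▓░▒░▒  ██ █▒▒▒▒  █▒█┃┃                     
█░█▓  ██  ▒██▓░▒ █░▒██▓┃┃                     
▓▓█░▓ ░██▓ ▓▒▒░░█░░  ░▒┃┃                     
░▓░  █▓▓ █░▒▒  ▒▓█ ▓█▒░┃┃                     
━━━━━━━━━━━━━━━━━━━━━━━┛┃                     
4-09-26│London│5┃       ┃                     
4-09-04│Tokyo │3┃       ┃                     
4-03-06│Tokyo │5┃       ┃                     


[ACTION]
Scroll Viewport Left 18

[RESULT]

                                              
                                              
                                              
             ┏━━━━━━━━━━━━━━━━━━━━━━━━━━━━┓   
             ┃┏━┏━━━━━━━━━━━━━━━━━━━━━━━━┓┃   
             ┠┃ ┃ ImageViewer            ┃┨   
             ┃┠─┠────────────────────────┨┃   
             ┃┃D┃▓▒██░▒▒▓░▓░▓▓█▒▒▓▒▒▒█▓▓▒┃┃   
             ┃┃─┃█  ▓▒░░█░▓░██▓▒▒█ ▓░█░▒░┃┃   
             ┃┃2┃ ▓█▒▓░▒░▒  ██ █▒▒▒▒  █▒█┃┃   
             ┃┃2┃░█░█▓  ██  ▒██▓░▒ █░▒██▓┃┃   
             ┃┃2┃░▓▓█░▓ ░██▓ ▓▒▒░░█░░  ░▒┃┃   
             ┃┃2┃█░▓░  █▓▓ █░▒▒  ▒▓█ ▓█▒░┃┃   
             ┃┃2┗━━━━━━━━━━━━━━━━━━━━━━━━┛┃   
             ┃┃2024-09-26│London│5┃       ┃   
             ┃┃2024-09-04│Tokyo │3┃       ┃   
             ┃┃2024-03-06│Tokyo │5┃       ┃   


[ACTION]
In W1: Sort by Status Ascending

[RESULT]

                                              
                                              
                                              
             ┏━━━━━━━━━━━━━━━━━━━━━━━━━━━━┓   
             ┃┏━┏━━━━━━━━━━━━━━━━━━━━━━━━┓┃   
             ┠┃ ┃ ImageViewer            ┃┨   
             ┃┠─┠────────────────────────┨┃   
             ┃┃D┃▓▒██░▒▒▓░▓░▓▓█▒▒▓▒▒▒█▓▓▒┃┃   
             ┃┃─┃█  ▓▒░░█░▓░██▓▒▒█ ▓░█░▒░┃┃   
             ┃┃2┃ ▓█▒▓░▒░▒  ██ █▒▒▒▒  █▒█┃┃   
             ┃┃2┃░█░█▓  ██  ▒██▓░▒ █░▒██▓┃┃   
             ┃┃2┃░▓▓█░▓ ░██▓ ▓▒▒░░█░░  ░▒┃┃   
             ┃┃2┃█░▓░  █▓▓ █░▒▒  ▒▓█ ▓█▒░┃┃   
             ┃┃2┗━━━━━━━━━━━━━━━━━━━━━━━━┛┃   
             ┃┃2024-09-26│Tokyo │5┃       ┃   
             ┃┃2024-05-28│London│8┃       ┃   
             ┃┃2024-08-05│Tokyo │9┃       ┃   


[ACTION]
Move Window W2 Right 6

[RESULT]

                                              
                                              
                                              
             ┏━━━━━━━━━━━━━━━━━━━━━━━━━━━━┓   
             ┃┏━━━━━━━┏━━━━━━━━━━━━━━━━━━━━━━━
             ┠┃ DataTa┃ ImageViewer           
             ┃┠───────┠───────────────────────
             ┃┃Date   ┃▓▒██░▒▒▓░▓░▓▓█▒▒▓▒▒▒█▓▓
             ┃┃───────┃█  ▓▒░░█░▓░██▓▒▒█ ▓░█░▒
             ┃┃2024-09┃ ▓█▒▓░▒░▒  ██ █▒▒▒▒  █▒
             ┃┃2024-11┃░█░█▓  ██  ▒██▓░▒ █░▒██
             ┃┃2024-02┃░▓▓█░▓ ░██▓ ▓▒▒░░█░░  ░
             ┃┃2024-03┃█░▓░  █▓▓ █░▒▒  ▒▓█ ▓█▒
             ┃┃2024-07┗━━━━━━━━━━━━━━━━━━━━━━━
             ┃┃2024-09-26│Tokyo │5┃       ┃   
             ┃┃2024-05-28│London│8┃       ┃   
             ┃┃2024-08-05│Tokyo │9┃       ┃   


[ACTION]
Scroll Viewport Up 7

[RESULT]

                                              
                                              
                                              
                                              
                                              
             ┏━━━━━━━━━━━━━━━━━━━━━━━━━━━━┓   
             ┃┏━━━━━━━┏━━━━━━━━━━━━━━━━━━━━━━━
             ┠┃ DataTa┃ ImageViewer           
             ┃┠───────┠───────────────────────
             ┃┃Date   ┃▓▒██░▒▒▓░▓░▓▓█▒▒▓▒▒▒█▓▓
             ┃┃───────┃█  ▓▒░░█░▓░██▓▒▒█ ▓░█░▒
             ┃┃2024-09┃ ▓█▒▓░▒░▒  ██ █▒▒▒▒  █▒
             ┃┃2024-11┃░█░█▓  ██  ▒██▓░▒ █░▒██
             ┃┃2024-02┃░▓▓█░▓ ░██▓ ▓▒▒░░█░░  ░
             ┃┃2024-03┃█░▓░  █▓▓ █░▒▒  ▒▓█ ▓█▒
             ┃┃2024-07┗━━━━━━━━━━━━━━━━━━━━━━━
             ┃┃2024-09-26│Tokyo │5┃       ┃   


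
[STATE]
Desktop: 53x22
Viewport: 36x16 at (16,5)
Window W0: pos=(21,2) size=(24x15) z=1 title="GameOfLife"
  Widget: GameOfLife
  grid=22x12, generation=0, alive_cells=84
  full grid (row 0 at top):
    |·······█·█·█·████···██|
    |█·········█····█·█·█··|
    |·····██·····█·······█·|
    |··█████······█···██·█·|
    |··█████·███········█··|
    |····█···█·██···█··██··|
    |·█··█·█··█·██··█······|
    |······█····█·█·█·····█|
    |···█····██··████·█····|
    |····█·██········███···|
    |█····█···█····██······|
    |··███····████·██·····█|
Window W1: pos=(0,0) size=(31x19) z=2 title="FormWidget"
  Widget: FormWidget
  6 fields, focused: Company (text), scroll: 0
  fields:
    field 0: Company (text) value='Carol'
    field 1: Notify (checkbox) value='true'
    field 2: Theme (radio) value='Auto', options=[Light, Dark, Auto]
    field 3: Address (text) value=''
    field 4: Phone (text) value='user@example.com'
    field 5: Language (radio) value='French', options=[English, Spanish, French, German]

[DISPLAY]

 ) Light  ( ) ┃             ┃       
             ]┃·█····█·█·█··┃       
user@example.]┃···█·······█·┃       
 ) English  ( ┃····█···██·█·┃       
              ┃██········█··┃       
              ┃·██···█··██··┃       
              ┃█·██··█······┃       
              ┃··█·█·█·····█┃       
              ┃█··████·█····┃       
              ┃·······███···┃       
              ┃█····██······┃       
              ┃━━━━━━━━━━━━━┛       
              ┃                     
━━━━━━━━━━━━━━┛                     
                                    
                                    


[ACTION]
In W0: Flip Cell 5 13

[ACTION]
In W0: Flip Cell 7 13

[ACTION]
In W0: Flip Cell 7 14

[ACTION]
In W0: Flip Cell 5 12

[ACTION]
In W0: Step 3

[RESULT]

 ) Light  ( ) ┃             ┃       
             ]┃█·········█·█┃       
user@example.]┃█···█··█·····┃       
 ) English  ( ┃█████·██·█···┃       
              ┃█···███····██┃       
              ┃····█··████··┃       
              ┃·██·███······┃       
              ┃····█·████···┃       
              ┃····█·█··█···┃       
              ┃██·███·······┃       
              ┃··█·█···█····┃       
              ┃━━━━━━━━━━━━━┛       
              ┃                     
━━━━━━━━━━━━━━┛                     
                                    
                                    


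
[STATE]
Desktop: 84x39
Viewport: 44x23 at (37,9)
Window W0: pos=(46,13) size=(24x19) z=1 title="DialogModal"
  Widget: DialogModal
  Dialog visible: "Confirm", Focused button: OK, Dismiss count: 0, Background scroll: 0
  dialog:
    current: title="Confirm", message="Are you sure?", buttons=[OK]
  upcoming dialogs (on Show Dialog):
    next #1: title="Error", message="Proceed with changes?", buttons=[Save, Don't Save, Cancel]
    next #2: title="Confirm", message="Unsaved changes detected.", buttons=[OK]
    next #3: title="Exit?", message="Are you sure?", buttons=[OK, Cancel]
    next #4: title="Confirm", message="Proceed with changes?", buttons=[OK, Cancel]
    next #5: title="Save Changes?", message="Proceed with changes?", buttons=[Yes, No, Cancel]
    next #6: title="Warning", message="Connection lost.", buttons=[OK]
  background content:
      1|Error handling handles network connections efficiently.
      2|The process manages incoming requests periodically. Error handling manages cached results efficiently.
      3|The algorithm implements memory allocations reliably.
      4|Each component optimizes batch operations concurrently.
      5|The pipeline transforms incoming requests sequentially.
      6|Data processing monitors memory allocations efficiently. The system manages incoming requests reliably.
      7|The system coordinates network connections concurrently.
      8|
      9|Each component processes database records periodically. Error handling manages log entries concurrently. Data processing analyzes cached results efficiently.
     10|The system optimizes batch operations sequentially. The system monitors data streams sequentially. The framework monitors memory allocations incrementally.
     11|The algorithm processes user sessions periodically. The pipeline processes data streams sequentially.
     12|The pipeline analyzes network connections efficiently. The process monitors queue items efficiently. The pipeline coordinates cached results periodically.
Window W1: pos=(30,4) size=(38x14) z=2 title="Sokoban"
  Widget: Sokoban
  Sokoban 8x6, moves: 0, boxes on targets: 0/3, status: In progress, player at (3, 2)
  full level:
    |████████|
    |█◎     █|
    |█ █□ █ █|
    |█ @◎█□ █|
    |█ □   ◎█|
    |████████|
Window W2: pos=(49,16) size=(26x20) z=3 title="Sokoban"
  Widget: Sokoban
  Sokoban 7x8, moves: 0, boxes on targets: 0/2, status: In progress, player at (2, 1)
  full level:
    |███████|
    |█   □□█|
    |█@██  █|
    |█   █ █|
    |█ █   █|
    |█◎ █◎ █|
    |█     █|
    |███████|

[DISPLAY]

 █                            ┃             
 █                            ┃             
◎█                            ┃             
██                            ┃             
 0  0/3                       ┃━┓           
                              ┃ ┃           
                              ┃─┨           
            ┏━━━━━━━━━━━━━━━━━━━━━━━━┓      
━━━━━━━━━━━━┃ Sokoban                ┃      
         ┃Th┠────────────────────────┨      
         ┃Ea┃███████                 ┃      
         ┃Th┃█   □□█                 ┃      
         ┃Da┃█@██  █                 ┃      
         ┃Th┃█   █ █                 ┃      
         ┃  ┃█ █   █                 ┃      
         ┃Ea┃█◎ █◎ █                 ┃      
         ┃Th┃█     █                 ┃      
         ┃Th┃███████                 ┃      
         ┃Th┃Moves: 0  0/2           ┃      
         ┃  ┃                        ┃      
         ┃  ┃                        ┃      
         ┃  ┃                        ┃      
         ┗━━┃                        ┃      


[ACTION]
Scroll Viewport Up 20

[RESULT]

                                            
                                            
                                            
                                            
━━━━━━━━━━━━━━━━━━━━━━━━━━━━━━┓             
an                            ┃             
──────────────────────────────┨             
██                            ┃             
 █                            ┃             
 █                            ┃             
 █                            ┃             
◎█                            ┃             
██                            ┃             
 0  0/3                       ┃━┓           
                              ┃ ┃           
                              ┃─┨           
            ┏━━━━━━━━━━━━━━━━━━━━━━━━┓      
━━━━━━━━━━━━┃ Sokoban                ┃      
         ┃Th┠────────────────────────┨      
         ┃Ea┃███████                 ┃      
         ┃Th┃█   □□█                 ┃      
         ┃Da┃█@██  █                 ┃      
         ┃Th┃█   █ █                 ┃      


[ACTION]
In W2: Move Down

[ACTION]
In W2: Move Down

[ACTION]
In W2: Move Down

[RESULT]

                                            
                                            
                                            
                                            
━━━━━━━━━━━━━━━━━━━━━━━━━━━━━━┓             
an                            ┃             
──────────────────────────────┨             
██                            ┃             
 █                            ┃             
 █                            ┃             
 █                            ┃             
◎█                            ┃             
██                            ┃             
 0  0/3                       ┃━┓           
                              ┃ ┃           
                              ┃─┨           
            ┏━━━━━━━━━━━━━━━━━━━━━━━━┓      
━━━━━━━━━━━━┃ Sokoban                ┃      
         ┃Th┠────────────────────────┨      
         ┃Ea┃███████                 ┃      
         ┃Th┃█   □□█                 ┃      
         ┃Da┃█ ██  █                 ┃      
         ┃Th┃█   █ █                 ┃      


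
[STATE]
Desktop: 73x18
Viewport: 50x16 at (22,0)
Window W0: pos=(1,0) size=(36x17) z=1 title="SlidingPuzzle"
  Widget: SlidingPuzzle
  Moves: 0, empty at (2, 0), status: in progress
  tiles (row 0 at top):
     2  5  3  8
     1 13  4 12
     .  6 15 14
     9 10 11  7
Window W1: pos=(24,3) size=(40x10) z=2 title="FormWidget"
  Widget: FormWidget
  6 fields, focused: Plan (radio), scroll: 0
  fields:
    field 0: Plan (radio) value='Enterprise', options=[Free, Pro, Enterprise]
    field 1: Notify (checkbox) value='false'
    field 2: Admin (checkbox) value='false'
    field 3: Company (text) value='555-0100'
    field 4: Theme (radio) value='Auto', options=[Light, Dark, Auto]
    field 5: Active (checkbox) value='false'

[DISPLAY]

━━━━━━━━━━━━━━┓                                   
              ┃                                   
──────────────┨                                   
┐ ┏━━━━━━━━━━━━━━━━━━━━━━━━━━━━━━━━━━━━━━┓        
│ ┃ FormWidget                           ┃        
┤ ┠──────────────────────────────────────┨        
│ ┃> Plan:       ( ) Free  ( ) Pro  (●) E┃        
┤ ┃  Notify:     [ ]                     ┃        
│ ┃  Admin:      [ ]                     ┃        
┤ ┃  Company:    [555-0100              ]┃        
│ ┃  Theme:      ( ) Light  ( ) Dark  (●)┃        
┘ ┃  Active:     [ ]                     ┃        
  ┗━━━━━━━━━━━━━━━━━━━━━━━━━━━━━━━━━━━━━━┛        
              ┃                                   
              ┃                                   
              ┃                                   


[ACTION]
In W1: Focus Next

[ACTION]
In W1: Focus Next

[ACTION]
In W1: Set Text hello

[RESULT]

━━━━━━━━━━━━━━┓                                   
              ┃                                   
──────────────┨                                   
┐ ┏━━━━━━━━━━━━━━━━━━━━━━━━━━━━━━━━━━━━━━┓        
│ ┃ FormWidget                           ┃        
┤ ┠──────────────────────────────────────┨        
│ ┃  Plan:       ( ) Free  ( ) Pro  (●) E┃        
┤ ┃  Notify:     [ ]                     ┃        
│ ┃> Admin:      [ ]                     ┃        
┤ ┃  Company:    [555-0100              ]┃        
│ ┃  Theme:      ( ) Light  ( ) Dark  (●)┃        
┘ ┃  Active:     [ ]                     ┃        
  ┗━━━━━━━━━━━━━━━━━━━━━━━━━━━━━━━━━━━━━━┛        
              ┃                                   
              ┃                                   
              ┃                                   
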